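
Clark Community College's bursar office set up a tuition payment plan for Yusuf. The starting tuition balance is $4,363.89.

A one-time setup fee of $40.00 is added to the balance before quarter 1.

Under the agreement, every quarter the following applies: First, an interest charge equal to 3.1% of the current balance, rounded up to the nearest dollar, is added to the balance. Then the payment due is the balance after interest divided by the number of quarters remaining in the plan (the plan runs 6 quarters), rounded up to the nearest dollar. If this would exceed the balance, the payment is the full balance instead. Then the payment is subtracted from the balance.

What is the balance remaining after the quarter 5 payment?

$854.89

Quarter 1: $4,403.89 +$137.00 interest = $4,540.89; pay $757.00 → $3,783.89
Quarter 2: $3,783.89 +$118.00 interest = $3,901.89; pay $781.00 → $3,120.89
Quarter 3: $3,120.89 +$97.00 interest = $3,217.89; pay $805.00 → $2,412.89
Quarter 4: $2,412.89 +$75.00 interest = $2,487.89; pay $830.00 → $1,657.89
Quarter 5: $1,657.89 +$52.00 interest = $1,709.89; pay $855.00 → $854.89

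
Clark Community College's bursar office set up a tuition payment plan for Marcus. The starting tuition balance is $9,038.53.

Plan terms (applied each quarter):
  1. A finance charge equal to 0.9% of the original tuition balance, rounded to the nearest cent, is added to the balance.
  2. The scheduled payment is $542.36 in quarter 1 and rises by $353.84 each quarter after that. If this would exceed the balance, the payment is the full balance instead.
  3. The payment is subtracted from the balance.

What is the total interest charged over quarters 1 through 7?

$569.45

Quarter 1: opening $9,038.53; interest $81.35 → $9,119.88; payment $542.36; balance $8,577.52
Quarter 2: opening $8,577.52; interest $81.35 → $8,658.87; payment $896.20; balance $7,762.67
Quarter 3: opening $7,762.67; interest $81.35 → $7,844.02; payment $1,250.04; balance $6,593.98
Quarter 4: opening $6,593.98; interest $81.35 → $6,675.33; payment $1,603.88; balance $5,071.45
Quarter 5: opening $5,071.45; interest $81.35 → $5,152.80; payment $1,957.72; balance $3,195.08
Quarter 6: opening $3,195.08; interest $81.35 → $3,276.43; payment $2,311.56; balance $964.87
Quarter 7: opening $964.87; interest $81.35 → $1,046.22; payment $1,046.22; balance $0.00
Total interest: $81.35 + $81.35 + $81.35 + $81.35 + $81.35 + $81.35 + $81.35 = $569.45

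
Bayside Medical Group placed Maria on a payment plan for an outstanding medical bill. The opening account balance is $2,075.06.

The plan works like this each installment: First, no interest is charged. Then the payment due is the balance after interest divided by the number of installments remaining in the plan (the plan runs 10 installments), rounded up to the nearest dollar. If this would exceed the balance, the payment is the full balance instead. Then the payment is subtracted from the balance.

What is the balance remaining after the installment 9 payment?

# | Opening | Payment | End bal
1 | $2,075.06 | $208.00 | $1,867.06
2 | $1,867.06 | $208.00 | $1,659.06
3 | $1,659.06 | $208.00 | $1,451.06
4 | $1,451.06 | $208.00 | $1,243.06
5 | $1,243.06 | $208.00 | $1,035.06
6 | $1,035.06 | $208.00 | $827.06
7 | $827.06 | $207.00 | $620.06
8 | $620.06 | $207.00 | $413.06
9 | $413.06 | $207.00 | $206.06

$206.06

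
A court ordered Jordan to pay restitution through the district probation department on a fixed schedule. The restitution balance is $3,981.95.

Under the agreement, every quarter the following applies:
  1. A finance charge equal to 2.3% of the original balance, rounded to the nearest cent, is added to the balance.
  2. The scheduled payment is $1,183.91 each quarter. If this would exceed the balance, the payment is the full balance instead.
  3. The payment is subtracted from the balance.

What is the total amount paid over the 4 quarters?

Quarter 1: opening $3,981.95; interest $91.58 → $4,073.53; payment $1,183.91; balance $2,889.62
Quarter 2: opening $2,889.62; interest $91.58 → $2,981.20; payment $1,183.91; balance $1,797.29
Quarter 3: opening $1,797.29; interest $91.58 → $1,888.87; payment $1,183.91; balance $704.96
Quarter 4: opening $704.96; interest $91.58 → $796.54; payment $796.54; balance $0.00
Total paid: $4,348.27

$4,348.27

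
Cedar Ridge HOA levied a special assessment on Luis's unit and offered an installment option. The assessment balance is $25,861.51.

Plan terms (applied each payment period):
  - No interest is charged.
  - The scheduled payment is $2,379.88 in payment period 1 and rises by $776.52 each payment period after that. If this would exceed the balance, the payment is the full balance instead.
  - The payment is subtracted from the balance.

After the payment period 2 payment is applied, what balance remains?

$20,325.23

Payment period 1: opening $25,861.51; payment $2,379.88; balance $23,481.63
Payment period 2: opening $23,481.63; payment $3,156.40; balance $20,325.23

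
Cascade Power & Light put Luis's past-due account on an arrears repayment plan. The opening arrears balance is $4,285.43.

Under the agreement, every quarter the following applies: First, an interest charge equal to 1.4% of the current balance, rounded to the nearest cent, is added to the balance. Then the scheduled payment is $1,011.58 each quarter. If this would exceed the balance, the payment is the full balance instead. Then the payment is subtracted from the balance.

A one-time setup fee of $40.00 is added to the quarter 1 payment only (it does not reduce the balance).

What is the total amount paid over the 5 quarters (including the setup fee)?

Quarter 1: opening $4,285.43; interest $60.00 → $4,345.43; payment $1,011.58 (+ $40.00 fee); balance $3,333.85
Quarter 2: opening $3,333.85; interest $46.67 → $3,380.52; payment $1,011.58; balance $2,368.94
Quarter 3: opening $2,368.94; interest $33.17 → $2,402.11; payment $1,011.58; balance $1,390.53
Quarter 4: opening $1,390.53; interest $19.47 → $1,410.00; payment $1,011.58; balance $398.42
Quarter 5: opening $398.42; interest $5.58 → $404.00; payment $404.00; balance $0.00
Total paid: $4,490.32

$4,490.32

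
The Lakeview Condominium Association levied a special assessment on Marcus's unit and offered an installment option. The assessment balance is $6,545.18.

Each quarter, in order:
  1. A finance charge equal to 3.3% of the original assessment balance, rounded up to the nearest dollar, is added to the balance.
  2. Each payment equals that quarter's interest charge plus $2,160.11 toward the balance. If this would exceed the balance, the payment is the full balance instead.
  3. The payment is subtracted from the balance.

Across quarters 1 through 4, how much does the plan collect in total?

$7,409.18

# | Opening | Interest | Payment | End bal
1 | $6,545.18 | $216.00 | $2,376.11 | $4,385.07
2 | $4,385.07 | $216.00 | $2,376.11 | $2,224.96
3 | $2,224.96 | $216.00 | $2,376.11 | $64.85
4 | $64.85 | $216.00 | $280.85 | $0.00
Total paid: $7,409.18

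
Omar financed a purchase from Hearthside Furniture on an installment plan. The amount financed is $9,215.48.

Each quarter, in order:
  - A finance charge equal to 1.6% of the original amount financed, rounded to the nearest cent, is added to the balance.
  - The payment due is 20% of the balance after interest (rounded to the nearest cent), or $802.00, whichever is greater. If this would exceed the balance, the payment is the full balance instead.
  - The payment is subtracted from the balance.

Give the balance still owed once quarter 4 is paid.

$4,122.87

# | Opening | Interest | Payment | End bal
1 | $9,215.48 | $147.45 | $1,872.59 | $7,490.34
2 | $7,490.34 | $147.45 | $1,527.56 | $6,110.23
3 | $6,110.23 | $147.45 | $1,251.54 | $5,006.14
4 | $5,006.14 | $147.45 | $1,030.72 | $4,122.87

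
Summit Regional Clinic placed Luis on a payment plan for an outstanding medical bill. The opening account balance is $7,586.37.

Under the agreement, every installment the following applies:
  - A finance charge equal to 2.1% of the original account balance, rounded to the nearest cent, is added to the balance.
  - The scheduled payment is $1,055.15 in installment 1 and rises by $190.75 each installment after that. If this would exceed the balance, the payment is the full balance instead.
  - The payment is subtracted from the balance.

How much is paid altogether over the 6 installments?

Installment 1: opening $7,586.37; interest $159.31 → $7,745.68; payment $1,055.15; balance $6,690.53
Installment 2: opening $6,690.53; interest $159.31 → $6,849.84; payment $1,245.90; balance $5,603.94
Installment 3: opening $5,603.94; interest $159.31 → $5,763.25; payment $1,436.65; balance $4,326.60
Installment 4: opening $4,326.60; interest $159.31 → $4,485.91; payment $1,627.40; balance $2,858.51
Installment 5: opening $2,858.51; interest $159.31 → $3,017.82; payment $1,818.15; balance $1,199.67
Installment 6: opening $1,199.67; interest $159.31 → $1,358.98; payment $1,358.98; balance $0.00
Total paid: $8,542.23

$8,542.23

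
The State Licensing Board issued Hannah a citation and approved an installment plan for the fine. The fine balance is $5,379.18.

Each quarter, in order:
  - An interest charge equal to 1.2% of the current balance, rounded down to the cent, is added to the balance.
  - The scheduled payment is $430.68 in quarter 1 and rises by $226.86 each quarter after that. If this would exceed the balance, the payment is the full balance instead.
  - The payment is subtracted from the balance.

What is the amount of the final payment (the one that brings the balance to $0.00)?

# | Opening | Interest | Payment | End bal
1 | $5,379.18 | $64.55 | $430.68 | $5,013.05
2 | $5,013.05 | $60.15 | $657.54 | $4,415.66
3 | $4,415.66 | $52.98 | $884.40 | $3,584.24
4 | $3,584.24 | $43.01 | $1,111.26 | $2,515.99
5 | $2,515.99 | $30.19 | $1,338.12 | $1,208.06
6 | $1,208.06 | $14.49 | $1,222.55 | $0.00

$1,222.55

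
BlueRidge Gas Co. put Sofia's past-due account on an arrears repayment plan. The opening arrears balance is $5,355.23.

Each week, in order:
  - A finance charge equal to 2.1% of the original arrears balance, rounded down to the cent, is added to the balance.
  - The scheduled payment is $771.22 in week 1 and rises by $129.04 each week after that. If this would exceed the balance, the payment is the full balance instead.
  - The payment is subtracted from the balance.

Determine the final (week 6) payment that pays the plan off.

Week 1: opening $5,355.23; interest $112.45 → $5,467.68; payment $771.22; balance $4,696.46
Week 2: opening $4,696.46; interest $112.45 → $4,808.91; payment $900.26; balance $3,908.65
Week 3: opening $3,908.65; interest $112.45 → $4,021.10; payment $1,029.30; balance $2,991.80
Week 4: opening $2,991.80; interest $112.45 → $3,104.25; payment $1,158.34; balance $1,945.91
Week 5: opening $1,945.91; interest $112.45 → $2,058.36; payment $1,287.38; balance $770.98
Week 6: opening $770.98; interest $112.45 → $883.43; payment $883.43; balance $0.00

$883.43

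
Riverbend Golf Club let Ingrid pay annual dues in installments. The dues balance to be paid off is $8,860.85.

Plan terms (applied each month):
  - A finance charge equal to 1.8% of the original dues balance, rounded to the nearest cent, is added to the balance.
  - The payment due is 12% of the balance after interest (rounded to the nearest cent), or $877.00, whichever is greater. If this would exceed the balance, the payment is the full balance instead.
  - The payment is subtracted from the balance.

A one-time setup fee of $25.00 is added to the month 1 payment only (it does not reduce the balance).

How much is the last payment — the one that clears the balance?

# | Opening | Interest | Payment | Fee | End bal
1 | $8,860.85 | $159.50 | $1,082.44 | $25.00 | $7,937.91
2 | $7,937.91 | $159.50 | $971.69 | — | $7,125.72
3 | $7,125.72 | $159.50 | $877.00 | — | $6,408.22
4 | $6,408.22 | $159.50 | $877.00 | — | $5,690.72
5 | $5,690.72 | $159.50 | $877.00 | — | $4,973.22
6 | $4,973.22 | $159.50 | $877.00 | — | $4,255.72
7 | $4,255.72 | $159.50 | $877.00 | — | $3,538.22
8 | $3,538.22 | $159.50 | $877.00 | — | $2,820.72
9 | $2,820.72 | $159.50 | $877.00 | — | $2,103.22
10 | $2,103.22 | $159.50 | $877.00 | — | $1,385.72
11 | $1,385.72 | $159.50 | $877.00 | — | $668.22
12 | $668.22 | $159.50 | $827.72 | — | $0.00

$827.72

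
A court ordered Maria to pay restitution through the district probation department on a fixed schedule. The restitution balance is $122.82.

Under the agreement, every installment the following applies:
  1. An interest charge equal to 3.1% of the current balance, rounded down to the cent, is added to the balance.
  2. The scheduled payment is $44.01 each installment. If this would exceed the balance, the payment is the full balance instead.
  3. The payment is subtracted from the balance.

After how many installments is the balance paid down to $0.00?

Installment 1: opening $122.82; interest $3.80 → $126.62; payment $44.01; balance $82.61
Installment 2: opening $82.61; interest $2.56 → $85.17; payment $44.01; balance $41.16
Installment 3: opening $41.16; interest $1.27 → $42.43; payment $42.43; balance $0.00
Balance reaches $0.00 in installment 3.

3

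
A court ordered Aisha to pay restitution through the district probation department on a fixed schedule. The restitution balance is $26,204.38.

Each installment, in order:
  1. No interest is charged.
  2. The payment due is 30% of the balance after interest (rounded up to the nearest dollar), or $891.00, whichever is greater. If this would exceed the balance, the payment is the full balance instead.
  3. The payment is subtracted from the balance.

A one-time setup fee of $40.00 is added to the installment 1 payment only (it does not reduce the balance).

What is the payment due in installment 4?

$2,697.00

Installment 1: opening $26,204.38; payment $7,862.00 (+ $40.00 fee); balance $18,342.38
Installment 2: opening $18,342.38; payment $5,503.00; balance $12,839.38
Installment 3: opening $12,839.38; payment $3,852.00; balance $8,987.38
Installment 4: opening $8,987.38; payment $2,697.00; balance $6,290.38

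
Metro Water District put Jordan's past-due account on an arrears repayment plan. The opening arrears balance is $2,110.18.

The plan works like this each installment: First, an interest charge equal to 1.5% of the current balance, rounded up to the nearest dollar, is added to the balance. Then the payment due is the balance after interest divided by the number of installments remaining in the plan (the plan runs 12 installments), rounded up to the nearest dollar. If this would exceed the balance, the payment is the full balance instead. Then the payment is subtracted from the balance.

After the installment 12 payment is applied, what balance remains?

$0.00

Installment 1: $2,110.18 +$32.00 interest = $2,142.18; pay $179.00 → $1,963.18
Installment 2: $1,963.18 +$30.00 interest = $1,993.18; pay $182.00 → $1,811.18
Installment 3: $1,811.18 +$28.00 interest = $1,839.18; pay $184.00 → $1,655.18
Installment 4: $1,655.18 +$25.00 interest = $1,680.18; pay $187.00 → $1,493.18
Installment 5: $1,493.18 +$23.00 interest = $1,516.18; pay $190.00 → $1,326.18
Installment 6: $1,326.18 +$20.00 interest = $1,346.18; pay $193.00 → $1,153.18
Installment 7: $1,153.18 +$18.00 interest = $1,171.18; pay $196.00 → $975.18
Installment 8: $975.18 +$15.00 interest = $990.18; pay $199.00 → $791.18
Installment 9: $791.18 +$12.00 interest = $803.18; pay $201.00 → $602.18
Installment 10: $602.18 +$10.00 interest = $612.18; pay $205.00 → $407.18
Installment 11: $407.18 +$7.00 interest = $414.18; pay $208.00 → $206.18
Installment 12: $206.18 +$4.00 interest = $210.18; pay $210.18 → $0.00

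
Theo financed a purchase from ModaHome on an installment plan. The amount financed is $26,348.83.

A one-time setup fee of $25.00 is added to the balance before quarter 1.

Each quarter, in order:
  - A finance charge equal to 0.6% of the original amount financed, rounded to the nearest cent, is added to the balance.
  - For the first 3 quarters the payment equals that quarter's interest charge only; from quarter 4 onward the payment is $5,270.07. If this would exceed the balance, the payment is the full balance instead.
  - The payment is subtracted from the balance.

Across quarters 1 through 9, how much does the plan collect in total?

$27,796.64

Quarter 1: $26,373.83 +$158.09 interest = $26,531.92; pay $158.09 → $26,373.83
Quarter 2: $26,373.83 +$158.09 interest = $26,531.92; pay $158.09 → $26,373.83
Quarter 3: $26,373.83 +$158.09 interest = $26,531.92; pay $158.09 → $26,373.83
Quarter 4: $26,373.83 +$158.09 interest = $26,531.92; pay $5,270.07 → $21,261.85
Quarter 5: $21,261.85 +$158.09 interest = $21,419.94; pay $5,270.07 → $16,149.87
Quarter 6: $16,149.87 +$158.09 interest = $16,307.96; pay $5,270.07 → $11,037.89
Quarter 7: $11,037.89 +$158.09 interest = $11,195.98; pay $5,270.07 → $5,925.91
Quarter 8: $5,925.91 +$158.09 interest = $6,084.00; pay $5,270.07 → $813.93
Quarter 9: $813.93 +$158.09 interest = $972.02; pay $972.02 → $0.00
Total paid: $27,796.64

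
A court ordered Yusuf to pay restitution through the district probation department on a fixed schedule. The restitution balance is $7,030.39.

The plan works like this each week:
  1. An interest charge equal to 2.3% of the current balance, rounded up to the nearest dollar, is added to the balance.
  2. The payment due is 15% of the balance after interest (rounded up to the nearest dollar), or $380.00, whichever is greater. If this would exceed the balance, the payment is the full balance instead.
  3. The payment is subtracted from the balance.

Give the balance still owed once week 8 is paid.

$2,297.39

# | Opening | Interest | Payment | End bal
1 | $7,030.39 | $162.00 | $1,079.00 | $6,113.39
2 | $6,113.39 | $141.00 | $939.00 | $5,315.39
3 | $5,315.39 | $123.00 | $816.00 | $4,622.39
4 | $4,622.39 | $107.00 | $710.00 | $4,019.39
5 | $4,019.39 | $93.00 | $617.00 | $3,495.39
6 | $3,495.39 | $81.00 | $537.00 | $3,039.39
7 | $3,039.39 | $70.00 | $467.00 | $2,642.39
8 | $2,642.39 | $61.00 | $406.00 | $2,297.39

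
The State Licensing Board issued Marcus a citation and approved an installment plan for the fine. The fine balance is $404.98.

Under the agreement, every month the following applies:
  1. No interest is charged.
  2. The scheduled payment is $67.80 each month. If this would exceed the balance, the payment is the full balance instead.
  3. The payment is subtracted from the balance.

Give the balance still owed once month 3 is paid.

# | Opening | Payment | End bal
1 | $404.98 | $67.80 | $337.18
2 | $337.18 | $67.80 | $269.38
3 | $269.38 | $67.80 | $201.58

$201.58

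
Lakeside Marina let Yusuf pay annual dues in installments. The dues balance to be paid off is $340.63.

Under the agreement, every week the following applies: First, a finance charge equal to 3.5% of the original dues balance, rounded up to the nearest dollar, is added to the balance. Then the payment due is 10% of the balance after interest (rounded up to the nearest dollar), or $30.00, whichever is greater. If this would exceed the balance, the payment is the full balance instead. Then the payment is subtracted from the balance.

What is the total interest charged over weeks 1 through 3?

# | Opening | Interest | Payment | End bal
1 | $340.63 | $12.00 | $36.00 | $316.63
2 | $316.63 | $12.00 | $33.00 | $295.63
3 | $295.63 | $12.00 | $31.00 | $276.63
Total interest: $12.00 + $12.00 + $12.00 = $36.00

$36.00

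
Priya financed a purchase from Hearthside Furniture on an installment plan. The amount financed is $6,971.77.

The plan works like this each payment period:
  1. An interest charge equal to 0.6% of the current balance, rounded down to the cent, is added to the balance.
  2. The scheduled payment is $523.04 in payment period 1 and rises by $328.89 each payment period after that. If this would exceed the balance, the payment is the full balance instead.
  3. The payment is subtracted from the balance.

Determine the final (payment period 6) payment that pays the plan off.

Payment period 1: opening $6,971.77; interest $41.83 → $7,013.60; payment $523.04; balance $6,490.56
Payment period 2: opening $6,490.56; interest $38.94 → $6,529.50; payment $851.93; balance $5,677.57
Payment period 3: opening $5,677.57; interest $34.06 → $5,711.63; payment $1,180.82; balance $4,530.81
Payment period 4: opening $4,530.81; interest $27.18 → $4,557.99; payment $1,509.71; balance $3,048.28
Payment period 5: opening $3,048.28; interest $18.28 → $3,066.56; payment $1,838.60; balance $1,227.96
Payment period 6: opening $1,227.96; interest $7.36 → $1,235.32; payment $1,235.32; balance $0.00

$1,235.32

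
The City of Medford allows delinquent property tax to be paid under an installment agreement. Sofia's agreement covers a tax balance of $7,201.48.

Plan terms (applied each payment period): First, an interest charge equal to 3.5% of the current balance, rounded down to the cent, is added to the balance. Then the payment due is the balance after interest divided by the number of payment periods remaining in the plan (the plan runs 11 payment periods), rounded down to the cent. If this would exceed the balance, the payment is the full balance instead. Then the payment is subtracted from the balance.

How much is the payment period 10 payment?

$923.48

Payment period 1: opening $7,201.48; interest $252.05 → $7,453.53; payment $677.59; balance $6,775.94
Payment period 2: opening $6,775.94; interest $237.15 → $7,013.09; payment $701.30; balance $6,311.79
Payment period 3: opening $6,311.79; interest $220.91 → $6,532.70; payment $725.85; balance $5,806.85
Payment period 4: opening $5,806.85; interest $203.23 → $6,010.08; payment $751.26; balance $5,258.82
Payment period 5: opening $5,258.82; interest $184.05 → $5,442.87; payment $777.55; balance $4,665.32
Payment period 6: opening $4,665.32; interest $163.28 → $4,828.60; payment $804.76; balance $4,023.84
Payment period 7: opening $4,023.84; interest $140.83 → $4,164.67; payment $832.93; balance $3,331.74
Payment period 8: opening $3,331.74; interest $116.61 → $3,448.35; payment $862.08; balance $2,586.27
Payment period 9: opening $2,586.27; interest $90.51 → $2,676.78; payment $892.26; balance $1,784.52
Payment period 10: opening $1,784.52; interest $62.45 → $1,846.97; payment $923.48; balance $923.49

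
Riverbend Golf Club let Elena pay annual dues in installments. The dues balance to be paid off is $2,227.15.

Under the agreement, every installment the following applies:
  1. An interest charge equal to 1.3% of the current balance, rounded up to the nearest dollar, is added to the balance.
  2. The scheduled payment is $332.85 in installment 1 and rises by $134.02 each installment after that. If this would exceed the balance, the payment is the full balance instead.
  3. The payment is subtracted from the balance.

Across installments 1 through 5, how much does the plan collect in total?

$2,317.15

Installment 1: $2,227.15 +$29.00 interest = $2,256.15; pay $332.85 → $1,923.30
Installment 2: $1,923.30 +$26.00 interest = $1,949.30; pay $466.87 → $1,482.43
Installment 3: $1,482.43 +$20.00 interest = $1,502.43; pay $600.89 → $901.54
Installment 4: $901.54 +$12.00 interest = $913.54; pay $734.91 → $178.63
Installment 5: $178.63 +$3.00 interest = $181.63; pay $181.63 → $0.00
Total paid: $2,317.15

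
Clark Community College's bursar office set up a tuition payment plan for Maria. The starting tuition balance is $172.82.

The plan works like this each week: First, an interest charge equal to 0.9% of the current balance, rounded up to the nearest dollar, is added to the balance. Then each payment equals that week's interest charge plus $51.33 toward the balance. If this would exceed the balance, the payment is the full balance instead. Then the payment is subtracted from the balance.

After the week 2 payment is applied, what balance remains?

$70.16

Week 1: $172.82 +$2.00 interest = $174.82; pay $53.33 → $121.49
Week 2: $121.49 +$2.00 interest = $123.49; pay $53.33 → $70.16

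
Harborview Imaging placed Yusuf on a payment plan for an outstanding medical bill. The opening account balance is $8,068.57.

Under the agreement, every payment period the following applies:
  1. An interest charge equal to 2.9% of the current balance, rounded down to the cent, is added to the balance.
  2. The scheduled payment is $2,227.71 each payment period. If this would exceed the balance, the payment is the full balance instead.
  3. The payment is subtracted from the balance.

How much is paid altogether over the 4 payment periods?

$8,650.84

Payment period 1: $8,068.57 +$233.98 interest = $8,302.55; pay $2,227.71 → $6,074.84
Payment period 2: $6,074.84 +$176.17 interest = $6,251.01; pay $2,227.71 → $4,023.30
Payment period 3: $4,023.30 +$116.67 interest = $4,139.97; pay $2,227.71 → $1,912.26
Payment period 4: $1,912.26 +$55.45 interest = $1,967.71; pay $1,967.71 → $0.00
Total paid: $8,650.84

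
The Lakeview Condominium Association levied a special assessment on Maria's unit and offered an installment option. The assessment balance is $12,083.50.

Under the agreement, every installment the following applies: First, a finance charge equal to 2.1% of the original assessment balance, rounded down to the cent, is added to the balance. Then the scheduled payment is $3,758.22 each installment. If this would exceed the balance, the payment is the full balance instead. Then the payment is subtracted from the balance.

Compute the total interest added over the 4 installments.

$1,015.00

# | Opening | Interest | Payment | End bal
1 | $12,083.50 | $253.75 | $3,758.22 | $8,579.03
2 | $8,579.03 | $253.75 | $3,758.22 | $5,074.56
3 | $5,074.56 | $253.75 | $3,758.22 | $1,570.09
4 | $1,570.09 | $253.75 | $1,823.84 | $0.00
Total interest: $253.75 + $253.75 + $253.75 + $253.75 = $1,015.00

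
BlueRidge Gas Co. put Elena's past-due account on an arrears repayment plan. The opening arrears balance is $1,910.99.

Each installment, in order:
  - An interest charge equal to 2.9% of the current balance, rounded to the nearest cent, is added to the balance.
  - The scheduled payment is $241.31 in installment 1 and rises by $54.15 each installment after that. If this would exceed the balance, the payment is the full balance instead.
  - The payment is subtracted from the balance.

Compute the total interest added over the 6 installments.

$216.36

# | Opening | Interest | Payment | End bal
1 | $1,910.99 | $55.42 | $241.31 | $1,725.10
2 | $1,725.10 | $50.03 | $295.46 | $1,479.67
3 | $1,479.67 | $42.91 | $349.61 | $1,172.97
4 | $1,172.97 | $34.02 | $403.76 | $803.23
5 | $803.23 | $23.29 | $457.91 | $368.61
6 | $368.61 | $10.69 | $379.30 | $0.00
Total interest: $55.42 + $50.03 + $42.91 + $34.02 + $23.29 + $10.69 = $216.36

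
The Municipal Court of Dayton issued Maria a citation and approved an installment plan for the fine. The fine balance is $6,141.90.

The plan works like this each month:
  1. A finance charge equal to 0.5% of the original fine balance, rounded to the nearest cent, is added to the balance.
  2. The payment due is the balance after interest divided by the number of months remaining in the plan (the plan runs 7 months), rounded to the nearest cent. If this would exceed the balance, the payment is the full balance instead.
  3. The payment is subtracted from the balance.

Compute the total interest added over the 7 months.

Month 1: $6,141.90 +$30.71 interest = $6,172.61; pay $881.80 → $5,290.81
Month 2: $5,290.81 +$30.71 interest = $5,321.52; pay $886.92 → $4,434.60
Month 3: $4,434.60 +$30.71 interest = $4,465.31; pay $893.06 → $3,572.25
Month 4: $3,572.25 +$30.71 interest = $3,602.96; pay $900.74 → $2,702.22
Month 5: $2,702.22 +$30.71 interest = $2,732.93; pay $910.98 → $1,821.95
Month 6: $1,821.95 +$30.71 interest = $1,852.66; pay $926.33 → $926.33
Month 7: $926.33 +$30.71 interest = $957.04; pay $957.04 → $0.00
Total interest: $30.71 + $30.71 + $30.71 + $30.71 + $30.71 + $30.71 + $30.71 = $214.97

$214.97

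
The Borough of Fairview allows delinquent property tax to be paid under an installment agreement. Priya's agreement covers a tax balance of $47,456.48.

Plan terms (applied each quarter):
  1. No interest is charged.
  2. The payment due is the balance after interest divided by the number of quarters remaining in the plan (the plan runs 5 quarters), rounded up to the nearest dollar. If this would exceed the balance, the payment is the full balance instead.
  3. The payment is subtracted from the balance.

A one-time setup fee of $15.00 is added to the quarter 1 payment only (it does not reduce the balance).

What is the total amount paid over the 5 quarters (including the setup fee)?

$47,471.48

Quarter 1: $47,456.48 − $9,492.00 (+ $15.00 fee) → $37,964.48
Quarter 2: $37,964.48 − $9,492.00 → $28,472.48
Quarter 3: $28,472.48 − $9,491.00 → $18,981.48
Quarter 4: $18,981.48 − $9,491.00 → $9,490.48
Quarter 5: $9,490.48 − $9,490.48 → $0.00
Total paid: $47,471.48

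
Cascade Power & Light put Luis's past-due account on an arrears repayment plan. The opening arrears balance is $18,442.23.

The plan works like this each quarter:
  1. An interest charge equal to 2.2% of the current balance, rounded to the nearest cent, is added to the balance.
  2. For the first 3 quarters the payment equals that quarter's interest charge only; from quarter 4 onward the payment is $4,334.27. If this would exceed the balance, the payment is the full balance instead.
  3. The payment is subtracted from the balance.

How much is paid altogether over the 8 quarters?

$20,804.56

Quarter 1: $18,442.23 +$405.73 interest = $18,847.96; pay $405.73 → $18,442.23
Quarter 2: $18,442.23 +$405.73 interest = $18,847.96; pay $405.73 → $18,442.23
Quarter 3: $18,442.23 +$405.73 interest = $18,847.96; pay $405.73 → $18,442.23
Quarter 4: $18,442.23 +$405.73 interest = $18,847.96; pay $4,334.27 → $14,513.69
Quarter 5: $14,513.69 +$319.30 interest = $14,832.99; pay $4,334.27 → $10,498.72
Quarter 6: $10,498.72 +$230.97 interest = $10,729.69; pay $4,334.27 → $6,395.42
Quarter 7: $6,395.42 +$140.70 interest = $6,536.12; pay $4,334.27 → $2,201.85
Quarter 8: $2,201.85 +$48.44 interest = $2,250.29; pay $2,250.29 → $0.00
Total paid: $20,804.56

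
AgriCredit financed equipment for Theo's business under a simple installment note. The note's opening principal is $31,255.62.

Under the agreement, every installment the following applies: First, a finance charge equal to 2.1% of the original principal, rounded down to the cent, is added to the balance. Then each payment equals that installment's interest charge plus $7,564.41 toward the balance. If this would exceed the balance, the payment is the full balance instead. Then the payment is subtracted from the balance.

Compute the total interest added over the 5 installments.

$3,281.80

# | Opening | Interest | Payment | End bal
1 | $31,255.62 | $656.36 | $8,220.77 | $23,691.21
2 | $23,691.21 | $656.36 | $8,220.77 | $16,126.80
3 | $16,126.80 | $656.36 | $8,220.77 | $8,562.39
4 | $8,562.39 | $656.36 | $8,220.77 | $997.98
5 | $997.98 | $656.36 | $1,654.34 | $0.00
Total interest: $656.36 + $656.36 + $656.36 + $656.36 + $656.36 = $3,281.80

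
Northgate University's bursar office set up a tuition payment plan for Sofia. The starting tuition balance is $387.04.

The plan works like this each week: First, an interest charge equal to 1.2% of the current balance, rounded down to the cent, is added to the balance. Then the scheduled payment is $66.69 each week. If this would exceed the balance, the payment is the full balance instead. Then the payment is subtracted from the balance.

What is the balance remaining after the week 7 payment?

# | Opening | Interest | Payment | End bal
1 | $387.04 | $4.64 | $66.69 | $324.99
2 | $324.99 | $3.89 | $66.69 | $262.19
3 | $262.19 | $3.14 | $66.69 | $198.64
4 | $198.64 | $2.38 | $66.69 | $134.33
5 | $134.33 | $1.61 | $66.69 | $69.25
6 | $69.25 | $0.83 | $66.69 | $3.39
7 | $3.39 | $0.04 | $3.43 | $0.00

$0.00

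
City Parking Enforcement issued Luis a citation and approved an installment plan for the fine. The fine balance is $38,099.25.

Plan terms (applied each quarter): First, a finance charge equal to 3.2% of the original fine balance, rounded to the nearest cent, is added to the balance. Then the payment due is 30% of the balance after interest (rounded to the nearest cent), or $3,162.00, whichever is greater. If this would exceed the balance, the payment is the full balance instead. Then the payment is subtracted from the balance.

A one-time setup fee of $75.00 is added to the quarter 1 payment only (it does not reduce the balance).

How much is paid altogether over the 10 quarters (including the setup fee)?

Quarter 1: opening $38,099.25; interest $1,219.18 → $39,318.43; payment $11,795.53 (+ $75.00 fee); balance $27,522.90
Quarter 2: opening $27,522.90; interest $1,219.18 → $28,742.08; payment $8,622.62; balance $20,119.46
Quarter 3: opening $20,119.46; interest $1,219.18 → $21,338.64; payment $6,401.59; balance $14,937.05
Quarter 4: opening $14,937.05; interest $1,219.18 → $16,156.23; payment $4,846.87; balance $11,309.36
Quarter 5: opening $11,309.36; interest $1,219.18 → $12,528.54; payment $3,758.56; balance $8,769.98
Quarter 6: opening $8,769.98; interest $1,219.18 → $9,989.16; payment $3,162.00; balance $6,827.16
Quarter 7: opening $6,827.16; interest $1,219.18 → $8,046.34; payment $3,162.00; balance $4,884.34
Quarter 8: opening $4,884.34; interest $1,219.18 → $6,103.52; payment $3,162.00; balance $2,941.52
Quarter 9: opening $2,941.52; interest $1,219.18 → $4,160.70; payment $3,162.00; balance $998.70
Quarter 10: opening $998.70; interest $1,219.18 → $2,217.88; payment $2,217.88; balance $0.00
Total paid: $50,366.05

$50,366.05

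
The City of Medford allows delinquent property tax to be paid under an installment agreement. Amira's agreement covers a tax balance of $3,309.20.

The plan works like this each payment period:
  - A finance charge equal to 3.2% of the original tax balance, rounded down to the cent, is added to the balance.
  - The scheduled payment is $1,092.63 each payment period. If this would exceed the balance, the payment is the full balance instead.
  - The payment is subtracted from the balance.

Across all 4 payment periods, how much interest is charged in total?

Payment period 1: opening $3,309.20; interest $105.89 → $3,415.09; payment $1,092.63; balance $2,322.46
Payment period 2: opening $2,322.46; interest $105.89 → $2,428.35; payment $1,092.63; balance $1,335.72
Payment period 3: opening $1,335.72; interest $105.89 → $1,441.61; payment $1,092.63; balance $348.98
Payment period 4: opening $348.98; interest $105.89 → $454.87; payment $454.87; balance $0.00
Total interest: $105.89 + $105.89 + $105.89 + $105.89 = $423.56

$423.56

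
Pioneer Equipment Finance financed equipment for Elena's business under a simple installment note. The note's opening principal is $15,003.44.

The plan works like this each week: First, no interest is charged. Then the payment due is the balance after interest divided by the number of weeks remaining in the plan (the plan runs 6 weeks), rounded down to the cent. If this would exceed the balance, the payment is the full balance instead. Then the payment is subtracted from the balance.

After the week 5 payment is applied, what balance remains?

$2,500.58

Week 1: opening $15,003.44; payment $2,500.57; balance $12,502.87
Week 2: opening $12,502.87; payment $2,500.57; balance $10,002.30
Week 3: opening $10,002.30; payment $2,500.57; balance $7,501.73
Week 4: opening $7,501.73; payment $2,500.57; balance $5,001.16
Week 5: opening $5,001.16; payment $2,500.58; balance $2,500.58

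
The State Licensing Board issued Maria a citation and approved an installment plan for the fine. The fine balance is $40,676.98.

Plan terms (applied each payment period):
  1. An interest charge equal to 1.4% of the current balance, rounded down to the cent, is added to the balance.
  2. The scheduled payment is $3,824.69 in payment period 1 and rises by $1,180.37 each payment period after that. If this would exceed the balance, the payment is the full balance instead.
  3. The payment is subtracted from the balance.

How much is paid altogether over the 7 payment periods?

Payment period 1: opening $40,676.98; interest $569.47 → $41,246.45; payment $3,824.69; balance $37,421.76
Payment period 2: opening $37,421.76; interest $523.90 → $37,945.66; payment $5,005.06; balance $32,940.60
Payment period 3: opening $32,940.60; interest $461.16 → $33,401.76; payment $6,185.43; balance $27,216.33
Payment period 4: opening $27,216.33; interest $381.02 → $27,597.35; payment $7,365.80; balance $20,231.55
Payment period 5: opening $20,231.55; interest $283.24 → $20,514.79; payment $8,546.17; balance $11,968.62
Payment period 6: opening $11,968.62; interest $167.56 → $12,136.18; payment $9,726.54; balance $2,409.64
Payment period 7: opening $2,409.64; interest $33.73 → $2,443.37; payment $2,443.37; balance $0.00
Total paid: $43,097.06

$43,097.06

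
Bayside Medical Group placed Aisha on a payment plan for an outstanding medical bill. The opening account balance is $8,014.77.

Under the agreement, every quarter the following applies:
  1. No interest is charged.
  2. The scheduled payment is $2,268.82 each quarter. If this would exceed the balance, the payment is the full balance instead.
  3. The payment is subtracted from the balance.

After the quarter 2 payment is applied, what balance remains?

$3,477.13

Quarter 1: $8,014.77 − $2,268.82 → $5,745.95
Quarter 2: $5,745.95 − $2,268.82 → $3,477.13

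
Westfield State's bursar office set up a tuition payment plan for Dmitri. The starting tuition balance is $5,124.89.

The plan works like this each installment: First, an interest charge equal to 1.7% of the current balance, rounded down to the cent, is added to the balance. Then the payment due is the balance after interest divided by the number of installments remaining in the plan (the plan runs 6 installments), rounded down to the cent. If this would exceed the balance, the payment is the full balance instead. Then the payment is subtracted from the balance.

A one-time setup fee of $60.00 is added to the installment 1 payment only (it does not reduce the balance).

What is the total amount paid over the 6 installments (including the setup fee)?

$5,498.58

Installment 1: opening $5,124.89; interest $87.12 → $5,212.01; payment $868.66 (+ $60.00 fee); balance $4,343.35
Installment 2: opening $4,343.35; interest $73.83 → $4,417.18; payment $883.43; balance $3,533.75
Installment 3: opening $3,533.75; interest $60.07 → $3,593.82; payment $898.45; balance $2,695.37
Installment 4: opening $2,695.37; interest $45.82 → $2,741.19; payment $913.73; balance $1,827.46
Installment 5: opening $1,827.46; interest $31.06 → $1,858.52; payment $929.26; balance $929.26
Installment 6: opening $929.26; interest $15.79 → $945.05; payment $945.05; balance $0.00
Total paid: $5,498.58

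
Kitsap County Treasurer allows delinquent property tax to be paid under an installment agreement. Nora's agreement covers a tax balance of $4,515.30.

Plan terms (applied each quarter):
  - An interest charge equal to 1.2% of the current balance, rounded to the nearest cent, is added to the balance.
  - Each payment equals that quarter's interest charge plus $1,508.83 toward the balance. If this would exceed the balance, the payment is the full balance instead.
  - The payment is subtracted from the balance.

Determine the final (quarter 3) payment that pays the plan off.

# | Opening | Interest | Payment | End bal
1 | $4,515.30 | $54.18 | $1,563.01 | $3,006.47
2 | $3,006.47 | $36.08 | $1,544.91 | $1,497.64
3 | $1,497.64 | $17.97 | $1,515.61 | $0.00

$1,515.61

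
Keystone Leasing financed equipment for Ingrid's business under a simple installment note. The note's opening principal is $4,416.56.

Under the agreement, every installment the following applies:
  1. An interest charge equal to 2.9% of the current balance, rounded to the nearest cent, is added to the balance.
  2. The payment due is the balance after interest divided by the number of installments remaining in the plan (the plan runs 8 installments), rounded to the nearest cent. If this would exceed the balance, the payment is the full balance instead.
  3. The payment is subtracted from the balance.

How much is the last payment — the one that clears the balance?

Installment 1: opening $4,416.56; interest $128.08 → $4,544.64; payment $568.08; balance $3,976.56
Installment 2: opening $3,976.56; interest $115.32 → $4,091.88; payment $584.55; balance $3,507.33
Installment 3: opening $3,507.33; interest $101.71 → $3,609.04; payment $601.51; balance $3,007.53
Installment 4: opening $3,007.53; interest $87.22 → $3,094.75; payment $618.95; balance $2,475.80
Installment 5: opening $2,475.80; interest $71.80 → $2,547.60; payment $636.90; balance $1,910.70
Installment 6: opening $1,910.70; interest $55.41 → $1,966.11; payment $655.37; balance $1,310.74
Installment 7: opening $1,310.74; interest $38.01 → $1,348.75; payment $674.38; balance $674.37
Installment 8: opening $674.37; interest $19.56 → $693.93; payment $693.93; balance $0.00

$693.93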